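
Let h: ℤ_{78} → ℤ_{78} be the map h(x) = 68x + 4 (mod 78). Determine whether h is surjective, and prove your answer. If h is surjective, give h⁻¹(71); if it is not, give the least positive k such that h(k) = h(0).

39

Since gcd(68, 78) = 2, we have 68x ≡ 0 (mod 2) for all x, so h(x) ≡ 0 (mod 2).
But 1 ≢ 0 (mod 2), so 1 ∈ ℤ_{78} has no preimage. Thus h is not surjective.
Since h is not surjective, we find the least positive k with h(k) = h(0): this means 68k ≡ 0 (mod 78), i.e. 78 ∣ 68k. Since gcd(68, 78) = 2, dividing through by 2 this holds exactly when 39 ∣ 34k, and as gcd(34, 39) = 1, exactly when 39 ∣ k.
The smallest positive such k is 39.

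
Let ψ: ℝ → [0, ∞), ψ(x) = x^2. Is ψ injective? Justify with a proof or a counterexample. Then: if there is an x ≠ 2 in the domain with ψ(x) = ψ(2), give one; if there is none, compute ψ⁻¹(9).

ψ(2) = 4 = (−2)^2 = ψ(−2) (since 2 is even), with 2 ≠ −2. So ψ is not injective.
For the follow-up, such an x exists: taking x = −2 ∈ ℝ gives ψ(−2) = 4 = ψ(2) with −2 ≠ 2.

-2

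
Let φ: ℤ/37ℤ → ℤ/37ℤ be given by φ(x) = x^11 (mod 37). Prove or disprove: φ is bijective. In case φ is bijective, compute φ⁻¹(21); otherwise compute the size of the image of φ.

Since 37 is prime, the nonzero elements of ℤ/37ℤ form a cyclic group of order 36.
As gcd(11, 36) = 1, raising to the 11th power is a bijection on this group: if s^11 ≡ t^11 then (st^{−1})^11 = 1, and the only element of order dividing gcd(11, 36) = 1 is 1, so s = t.
With φ(0) = 0 this makes φ injective on all of ℤ/37ℤ, hence bijective (finite equal-size domain and codomain). In particular φ is bijective.
Since φ is bijective, we find the preimage of 21. The inverse of x ↦ x^11 on (ℤ/37ℤ)^× is x ↦ x^23, because 11·23 = 253 = 7·36 + 1 ≡ 1 (mod 36) and x^{36} = 1 for x ≠ 0 (Fermat). So φ⁻¹(21) = 21^23 mod 37.
Repeated squaring mod 37: 21^1 ≡ 21, 21^2 ≡ 21² = 441 ≡ 34, 21^4 ≡ 34² = 1156 ≡ 9, 21^8 ≡ 9² = 81 ≡ 7, 21^16 ≡ 7² = 49 ≡ 12. Since 23 = 16 + 4 + 2 + 1, 21^23 ≡ 12·9·34·21: 12·9 = 108 ≡ 34, then 34·34 = 1156 ≡ 9, then 9·21 = 189 ≡ 4. So 21^23 ≡ 4 (mod 37).
Hence φ⁻¹(21) = 4.

4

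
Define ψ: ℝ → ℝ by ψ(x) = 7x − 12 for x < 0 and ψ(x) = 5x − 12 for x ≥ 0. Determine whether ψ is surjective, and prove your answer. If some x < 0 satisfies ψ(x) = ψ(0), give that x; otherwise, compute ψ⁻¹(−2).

2

Both pieces are strictly increasing (slopes 7 and 5), so each is injective on its own interval.
The left piece maps (−∞, 0) onto (−∞, −12); the right piece maps [0, ∞) onto [−12, ∞).
These images together cover ℝ, so ψ is surjective.
Because the two images are disjoint, no x < 0 has ψ(x) = ψ(0), so we compute ψ⁻¹(−2): −2 lies in [−12, ∞), so solve 5x − 12 = −2: x = (−2 + 12)/5 = 2.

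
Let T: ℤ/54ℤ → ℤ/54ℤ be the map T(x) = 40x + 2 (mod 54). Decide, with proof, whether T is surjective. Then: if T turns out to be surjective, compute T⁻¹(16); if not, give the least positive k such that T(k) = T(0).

27

Recall that T is surjective if every y in the codomain equals T(x) for some x in the domain.
Since gcd(40, 54) = 2, we have 40x ≡ 0 (mod 2) for all x, so T(x) ≡ 0 (mod 2).
But 1 ≢ 0 (mod 2), so 1 ∈ ℤ/54ℤ has no preimage. Thus T is not surjective.
Since T is not surjective, we find the least positive k with T(k) = T(0): this means 40k ≡ 0 (mod 54), i.e. 54 ∣ 40k. Since gcd(40, 54) = 2, dividing through by 2 this holds exactly when 27 ∣ 20k, and as gcd(20, 27) = 1, exactly when 27 ∣ k.
The smallest positive such k is 27.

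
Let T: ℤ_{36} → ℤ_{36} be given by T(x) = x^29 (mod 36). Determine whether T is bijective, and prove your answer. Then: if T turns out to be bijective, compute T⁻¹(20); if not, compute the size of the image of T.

T(0) = 0^29 = 0.
T(6): Repeated squaring mod 36: 6^1 ≡ 6, 6^2 ≡ 6² = 36 ≡ 0, 6^4 ≡ 0² = 0, 6^8 ≡ 0² = 0, 6^16 ≡ 0² = 0. Since 29 = 16 + 8 + 4 + 1, 6^29 ≡ 0·0·0·6: 0·0 = 0, then 0·0 = 0, then 0·6 = 0. So 6^29 ≡ 0 (mod 36).
So T(0) = T(6) = 0 while 0 ≠ 6, so T is not injective, hence not bijective.
Since T is not bijective, we determine |image(T)|. Computing x^29 mod 36 for each x (by repeated squaring, reducing mod 36 at every step), the values T(0), T(1), …, T(35) are: 0, 1, 32, 27, 16, 29, 0, 31, 8, 9, 28, 23, 0, 25, 20, 27, 4, 17, 0, 19, 32, 9, 16, 11, 0, 13, 8, 27, 28, 5, 0, 7, 20, 9, 4, 35.
The distinct values are {0, 1, 4, 5, 7, 8, 9, 11, 13, 16, 17, 19, 20, 23, 25, 27, 28, 29, 31, 32, 35}; there are 21 of them.

21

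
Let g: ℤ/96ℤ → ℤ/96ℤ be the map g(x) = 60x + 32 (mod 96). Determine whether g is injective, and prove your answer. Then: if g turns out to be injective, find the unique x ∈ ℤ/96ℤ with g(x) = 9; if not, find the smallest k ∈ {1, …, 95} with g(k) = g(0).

8

We have gcd(60, 96) = 12 > 1. Taking u = 0 and v = 8: g(0) = 32 and g(8) = 60·8 + 32 = 512 ≡ 32 (mod 96).
So g(0) = g(8) while 0 ≠ 8, so g is not injective.
Since g is not injective, we find the least positive k with g(k) = g(0): this means 60k ≡ 0 (mod 96), i.e. 96 ∣ 60k. Since gcd(60, 96) = 12, dividing through by 12 this holds exactly when 8 ∣ 5k, and as gcd(5, 8) = 1, exactly when 8 ∣ k.
The smallest positive such k is 8.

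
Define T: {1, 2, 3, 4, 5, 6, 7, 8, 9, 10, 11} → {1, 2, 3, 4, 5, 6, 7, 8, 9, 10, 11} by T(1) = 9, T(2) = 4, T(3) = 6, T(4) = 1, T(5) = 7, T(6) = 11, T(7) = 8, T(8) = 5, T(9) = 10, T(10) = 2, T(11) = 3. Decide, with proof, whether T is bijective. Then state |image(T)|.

11

The values 9, 4, 6, 1, 7, 11, 8, 5, 10, 2, 3 are a permutation of {1, 2, 3, 4, 5, 6, 7, 8, 9, 10, 11}: each element appears exactly once.
So T is injective and surjective, hence bijective.
The image of T is {1, 2, 3, 4, 5, 6, 7, 8, 9, 10, 11}, which has 11 elements.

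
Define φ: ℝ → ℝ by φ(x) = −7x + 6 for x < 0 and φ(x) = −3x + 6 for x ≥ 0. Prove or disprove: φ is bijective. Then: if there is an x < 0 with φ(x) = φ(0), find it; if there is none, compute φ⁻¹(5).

Both pieces are strictly decreasing (slopes −7 and −3), so each is injective on its own interval.
The left piece maps (−∞, 0) onto (6, ∞); the right piece maps [0, ∞) onto (−∞, 6].
Since 6 = 6, the images partition ℝ: φ is injective and surjective, hence bijective.
Because the two images are disjoint, no x < 0 has φ(x) = φ(0), so we compute φ⁻¹(5): 5 lies in (−∞, 6], so solve −3x + 6 = 5: x = (5 − 6)/(−3) = 1/3.

1/3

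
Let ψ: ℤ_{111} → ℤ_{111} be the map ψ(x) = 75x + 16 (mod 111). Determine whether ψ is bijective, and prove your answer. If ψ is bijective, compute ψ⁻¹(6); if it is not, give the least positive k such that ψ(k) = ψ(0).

37

We have gcd(75, 111) = 3 > 1. Taking u = 0 and v = 37: ψ(0) = 16 and ψ(37) = 75·37 + 16 = 2791 ≡ 16 (mod 111).
So ψ(0) = ψ(37) while 0 ≠ 37, hence ψ is not injective, hence not bijective.
Since ψ is not bijective, we find the least positive k with ψ(k) = ψ(0): this means 75k ≡ 0 (mod 111), i.e. 111 ∣ 75k. Since gcd(75, 111) = 3, dividing through by 3 this holds exactly when 37 ∣ 25k, and as gcd(25, 37) = 1, exactly when 37 ∣ k.
The smallest positive such k is 37.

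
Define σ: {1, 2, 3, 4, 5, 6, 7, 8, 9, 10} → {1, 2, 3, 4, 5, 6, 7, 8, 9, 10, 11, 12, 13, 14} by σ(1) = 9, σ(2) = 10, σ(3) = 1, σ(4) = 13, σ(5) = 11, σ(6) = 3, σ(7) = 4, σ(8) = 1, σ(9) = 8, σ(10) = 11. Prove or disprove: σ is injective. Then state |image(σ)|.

σ(3) = 1 = σ(8) with 3 ≠ 8, so σ is not injective.
The image of σ is {1, 3, 4, 8, 9, 10, 11, 13}, which has 8 elements.

8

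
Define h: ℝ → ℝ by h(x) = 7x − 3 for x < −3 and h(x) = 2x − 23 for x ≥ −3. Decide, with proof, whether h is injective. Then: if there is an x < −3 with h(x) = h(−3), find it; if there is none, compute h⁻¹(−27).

-26/7

Both pieces are strictly increasing (slopes 7 and 2), so each is injective on its own interval.
The left piece maps (−∞, −3) onto (−∞, −24); the right piece maps [−3, ∞) onto [−29, ∞).
These images overlap. In particular h(−3) = −29 (right piece), and solving 7x − 3 = −29 on the left piece gives x = −26/7 < −3.
So h(−26/7) = h(−3) with −26/7 ≠ −3, and h is not injective. This x = −26/7 is the requested value below −3.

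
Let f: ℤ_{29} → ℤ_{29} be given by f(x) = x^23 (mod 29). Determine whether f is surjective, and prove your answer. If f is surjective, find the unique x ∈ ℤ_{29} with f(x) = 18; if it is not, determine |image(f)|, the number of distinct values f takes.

19

Since 29 is prime, the nonzero elements of ℤ_{29} form a cyclic group of order 28.
As gcd(23, 28) = 1, raising to the 23rd power is a bijection on this group: if s^23 ≡ t^23 then (st^{−1})^23 = 1, and the only element of order dividing gcd(23, 28) = 1 is 1, so s = t.
With f(0) = 0 this makes f injective on all of ℤ_{29}, hence bijective (finite equal-size domain and codomain). In particular f is surjective.
Since f is surjective, we find the preimage of 18. The inverse of x ↦ x^23 on (ℤ_{29})^× is x ↦ x^11, because 23·11 = 253 = 9·28 + 1 ≡ 1 (mod 28) and x^{28} = 1 for x ≠ 0 (Fermat). So f⁻¹(18) = 18^11 mod 29.
Repeated squaring mod 29: 18^1 ≡ 18, 18^2 ≡ 18² = 324 ≡ 5, 18^4 ≡ 5² = 25, 18^8 ≡ 25² = 625 ≡ 16. Since 11 = 8 + 2 + 1, 18^11 ≡ 16·5·18: 16·5 = 80 ≡ 22, then 22·18 = 396 ≡ 19. So 18^11 ≡ 19 (mod 29).
Hence f⁻¹(18) = 19.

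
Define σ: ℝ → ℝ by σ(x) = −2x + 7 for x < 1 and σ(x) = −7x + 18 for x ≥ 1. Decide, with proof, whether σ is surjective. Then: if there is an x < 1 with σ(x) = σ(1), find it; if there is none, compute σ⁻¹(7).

-2

Both pieces are strictly decreasing (slopes −2 and −7), so each is injective on its own interval.
The left piece maps (−∞, 1) onto (5, ∞); the right piece maps [1, ∞) onto (−∞, 11].
The union (5, ∞) ∪ (−∞, 11] covers ℝ, so σ is surjective.
For the follow-up: the images overlap, so an x < 1 with σ(x) = σ(1) exists. σ(1) = 11; solving −2x + 7 = 11 for x < 1 gives x = (11 − 7)/(−2) = −2.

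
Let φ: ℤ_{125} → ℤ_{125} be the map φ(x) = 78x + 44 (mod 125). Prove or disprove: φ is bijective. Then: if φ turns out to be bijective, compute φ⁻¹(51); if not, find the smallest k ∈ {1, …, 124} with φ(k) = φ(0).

69

Suppose φ(u) = φ(v) in ℤ_{125}. Then 78u + 44 ≡ 78v + 44 (mod 125), therefore 78(u − v) ≡ 0 (mod 125).
Since gcd(78, 125) = 1, 78 is invertible modulo 125, hence u − v ≡ 0 (mod 125), i.e. u = v.
We now compute 78⁻¹ mod 125 explicitly. Euclid's algorithm: 125 = 1·78 + 47, 78 = 1·47 + 31, 47 = 1·31 + 16, 31 = 1·16 + 15, 16 = 1·15 + 1; back-substituting gives 1 = 117·78 − 73·125, so 78⁻¹ ≡ 117 (mod 125).
For any y ∈ ℤ_{125}, x = 117(y − 44) mod 125 satisfies φ(x) = 78·117(y − 44) + 44 ≡ y (since 78·117 ≡ 1 mod 125). So every y has a preimage.
Hence φ is bijective.
Since φ is bijective, we compute φ⁻¹(51): solve 78x + 44 ≡ 51 (mod 125), i.e. 78x ≡ 7 (mod 125).
Multiplying by 78⁻¹ = 117 gives x ≡ 117·7 = 819 = 6·125 + 69 ≡ 69 (mod 125).
Check: φ(69) = 78·69 + 44 = 5426 = 43·125 + 51 ≡ 51 (mod 125).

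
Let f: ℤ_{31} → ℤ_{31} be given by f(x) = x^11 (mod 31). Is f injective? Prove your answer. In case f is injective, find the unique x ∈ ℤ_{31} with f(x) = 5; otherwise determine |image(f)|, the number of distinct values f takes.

Since 31 is prime, the nonzero elements of ℤ_{31} form a cyclic group of order 30.
As gcd(11, 30) = 1, raising to the 11th power is a bijection on this group: if s^11 ≡ t^11 then (st^{−1})^11 = 1, and the only element of order dividing gcd(11, 30) = 1 is 1, so s = t.
With f(0) = 0 this makes f injective on all of ℤ_{31}, hence bijective (finite equal-size domain and codomain). In particular f is injective.
Since f is injective, we find the preimage of 5. The inverse of x ↦ x^11 on (ℤ_{31})^× is x ↦ x^11, because 11·11 = 121 = 4·30 + 1 ≡ 1 (mod 30) and x^{30} = 1 for x ≠ 0 (Fermat). So f⁻¹(5) = 5^11 mod 31.
Repeated squaring mod 31: 5^1 ≡ 5, 5^2 ≡ 5² = 25, 5^4 ≡ 25² = 625 ≡ 5, 5^8 ≡ 5² = 25. Since 11 = 8 + 2 + 1, 5^11 ≡ 25·25·5: 25·25 = 625 ≡ 5, then 5·5 = 25. So 5^11 ≡ 25 (mod 31).
Hence f⁻¹(5) = 25.

25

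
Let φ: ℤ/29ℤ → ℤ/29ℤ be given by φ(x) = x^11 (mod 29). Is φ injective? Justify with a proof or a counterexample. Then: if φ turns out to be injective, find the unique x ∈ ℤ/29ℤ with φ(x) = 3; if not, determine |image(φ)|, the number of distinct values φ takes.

Since 29 is prime, the nonzero elements of ℤ/29ℤ form a cyclic group of order 28.
As gcd(11, 28) = 1, raising to the 11th power is a bijection on this group: if u^11 ≡ v^11 then (uv^{−1})^11 = 1, and the only element of order dividing gcd(11, 28) = 1 is 1, so u = v.
With φ(0) = 0 this makes φ injective on all of ℤ/29ℤ, hence bijective (finite equal-size domain and codomain). In particular φ is injective.
Since φ is injective, we find the preimage of 3. The inverse of x ↦ x^11 on (ℤ/29ℤ)^× is x ↦ x^23, because 11·23 = 253 = 9·28 + 1 ≡ 1 (mod 28) and x^{28} = 1 for x ≠ 0 (Fermat). So φ⁻¹(3) = 3^23 mod 29.
Repeated squaring mod 29: 3^1 ≡ 3, 3^2 ≡ 3² = 9, 3^4 ≡ 9² = 81 ≡ 23, 3^8 ≡ 23² = 529 ≡ 7, 3^16 ≡ 7² = 49 ≡ 20. Since 23 = 16 + 4 + 2 + 1, 3^23 ≡ 20·23·9·3: 20·23 = 460 ≡ 25, then 25·9 = 225 ≡ 22, then 22·3 = 66 ≡ 8. So 3^23 ≡ 8 (mod 29).
Hence φ⁻¹(3) = 8.

8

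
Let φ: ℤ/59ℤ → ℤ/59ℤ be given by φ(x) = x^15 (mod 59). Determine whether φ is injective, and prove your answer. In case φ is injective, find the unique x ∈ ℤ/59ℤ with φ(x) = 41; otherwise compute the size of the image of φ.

29

Since 59 is prime, the nonzero elements of ℤ/59ℤ form a cyclic group of order 58.
As gcd(15, 58) = 1, raising to the 15th power is a bijection on this group: if x_1^15 ≡ x_2^15 then (x_1x_2^{−1})^15 = 1, and the only element of order dividing gcd(15, 58) = 1 is 1, so x_1 = x_2.
With φ(0) = 0 this makes φ injective on all of ℤ/59ℤ, hence bijective (finite equal-size domain and codomain). In particular φ is injective.
Since φ is injective, we find the preimage of 41. The inverse of x ↦ x^15 on (ℤ/59ℤ)^× is x ↦ x^31, because 15·31 = 465 = 8·58 + 1 ≡ 1 (mod 58) and x^{58} = 1 for x ≠ 0 (Fermat). So φ⁻¹(41) = 41^31 mod 59.
Repeated squaring mod 59: 41^1 ≡ 41, 41^2 ≡ 41² = 1681 ≡ 29, 41^4 ≡ 29² = 841 ≡ 15, 41^8 ≡ 15² = 225 ≡ 48, 41^16 ≡ 48² = 2304 ≡ 3. Since 31 = 16 + 8 + 4 + 2 + 1, 41^31 ≡ 3·48·15·29·41: 3·48 = 144 ≡ 26, then 26·15 = 390 ≡ 36, then 36·29 = 1044 ≡ 41, then 41·41 = 1681 ≡ 29. So 41^31 ≡ 29 (mod 59).
Hence φ⁻¹(41) = 29.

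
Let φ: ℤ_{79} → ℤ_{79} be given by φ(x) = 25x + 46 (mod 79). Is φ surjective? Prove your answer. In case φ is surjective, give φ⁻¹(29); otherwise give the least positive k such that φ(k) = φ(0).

Recall that φ is surjective if every y in the codomain equals φ(x) for some x in the domain.
Since gcd(25, 79) = 1, 25 is invertible modulo 79. Euclid's algorithm: 79 = 3·25 + 4, 25 = 6·4 + 1; back-substituting gives 1 = 19·25 − 6·79, so 25⁻¹ ≡ 19 (mod 79).
For any y ∈ ℤ_{79}, x = 19(y − 46) mod 79 satisfies φ(x) = 25·19(y − 46) + 46 ≡ y (since 25·19 ≡ 1 mod 79). So every y has a preimage.
Therefore φ is surjective.
Since φ is surjective, we compute φ⁻¹(29): solve 25x + 46 ≡ 29 (mod 79), i.e. 25x ≡ 62 (mod 79).
Multiplying by 25⁻¹ = 19 gives x ≡ 19·62 = 1178 = 14·79 + 72 ≡ 72 (mod 79).
Check: φ(72) = 25·72 + 46 = 1846 = 23·79 + 29 ≡ 29 (mod 79).

72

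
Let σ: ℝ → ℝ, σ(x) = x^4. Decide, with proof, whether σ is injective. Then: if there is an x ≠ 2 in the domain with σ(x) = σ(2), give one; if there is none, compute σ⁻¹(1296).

-2

σ(2) = 16 = (−2)^4 = σ(−2) (since 4 is even), with 2 ≠ −2. So σ is not injective.
For the follow-up, such an x exists: taking x = −2 ∈ ℝ gives σ(−2) = 16 = σ(2) with −2 ≠ 2.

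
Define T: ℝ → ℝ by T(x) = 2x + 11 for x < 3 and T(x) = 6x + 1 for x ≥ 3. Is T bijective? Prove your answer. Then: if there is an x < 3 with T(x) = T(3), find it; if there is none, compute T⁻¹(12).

Both pieces are strictly increasing (slopes 2 and 6), so each is injective on its own interval.
The left piece maps (−∞, 3) onto (−∞, 17); the right piece maps [3, ∞) onto [19, ∞).
The images leave a gap (17 has no preimage), so T is not surjective, hence not bijective.
Because the two images are disjoint, no x < 3 has T(x) = T(3), so we compute T⁻¹(12): 12 lies in (−∞, 17), so solve 2x + 11 = 12: x = (12 − 11)/2 = 1/2.

1/2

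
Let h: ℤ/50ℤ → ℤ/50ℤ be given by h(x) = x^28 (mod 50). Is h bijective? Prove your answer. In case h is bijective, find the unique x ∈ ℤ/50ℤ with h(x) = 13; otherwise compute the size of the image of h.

12

h(1) = 1^28 = 1.
h(7): Repeated squaring mod 50: 7^1 ≡ 7, 7^2 ≡ 7² = 49, 7^4 ≡ 49² = 2401 ≡ 1, 7^8 ≡ 1² = 1, 7^16 ≡ 1² = 1. Since 28 = 16 + 8 + 4, 7^28 ≡ 1·1·1: 1·1 = 1, then 1·1 = 1. So 7^28 ≡ 1 (mod 50).
So h(1) = h(7) = 1 while 1 ≠ 7, hence h is not injective, hence not bijective.
Since h is not bijective, we determine |image(h)|. Computing x^28 mod 50 for each x (by repeated squaring, reducing mod 50 at every step), the values h(0), h(1), …, h(49) are: 0, 1, 6, 11, 36, 25, 16, 1, 16, 21, 0, 31, 46, 21, 6, 25, 46, 41, 26, 41, 0, 11, 36, 31, 26, 25, 26, 31, 36, 11, 0, 41, 26, 41, 46, 25, 6, 21, 46, 31, 0, 21, 16, 1, 16, 25, 36, 11, 6, 1.
The distinct values are {0, 1, 6, 11, 16, 21, 25, 26, 31, 36, 41, 46}; there are 12 of them.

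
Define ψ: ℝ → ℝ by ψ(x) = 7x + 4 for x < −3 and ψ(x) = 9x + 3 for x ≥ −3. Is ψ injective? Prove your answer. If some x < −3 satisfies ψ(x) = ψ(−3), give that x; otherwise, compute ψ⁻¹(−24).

Both pieces are strictly increasing (slopes 7 and 9), so each is injective on its own interval.
The left piece maps (−∞, −3) onto (−∞, −17); the right piece maps [−3, ∞) onto [−24, ∞).
These images overlap. In particular ψ(−3) = −24 (right piece), and solving 7x + 4 = −24 on the left piece gives x = −4 < −3.
So ψ(−4) = ψ(−3) with −4 ≠ −3, and ψ is not injective. This x = −4 is the requested value below −3.

-4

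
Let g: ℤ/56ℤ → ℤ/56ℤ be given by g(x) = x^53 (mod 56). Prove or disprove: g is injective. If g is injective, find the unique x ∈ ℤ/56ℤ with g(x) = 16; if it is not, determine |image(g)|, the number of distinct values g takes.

g(0) = 0^53 = 0.
g(14): Repeated squaring mod 56: 14^1 ≡ 14, 14^2 ≡ 14² = 196 ≡ 28, 14^4 ≡ 28² = 784 ≡ 0, 14^8 ≡ 0² = 0, 14^16 ≡ 0² = 0, 14^32 ≡ 0² = 0. Since 53 = 32 + 16 + 4 + 1, 14^53 ≡ 0·0·0·14: 0·0 = 0, then 0·0 = 0, then 0·14 = 0. So 14^53 ≡ 0 (mod 56).
So g(0) = g(14) = 0 while 0 ≠ 14, thus g is not injective.
Since g is not injective, we determine |image(g)|. Computing x^53 mod 56 for each x (by repeated squaring, reducing mod 56 at every step), the values g(0), g(1), …, g(55) are: 0, 1, 32, 19, 16, 45, 48, 7, 8, 25, 40, 51, 24, 13, 0, 15, 32, 33, 16, 3, 48, 21, 8, 39, 40, 9, 24, 27, 0, 29, 32, 47, 16, 17, 48, 35, 8, 53, 40, 23, 24, 41, 0, 43, 32, 5, 16, 31, 48, 49, 8, 11, 40, 37, 24, 55.
The distinct values are {0, 1, 3, 5, 7, 8, 9, 11, 13, 15, 16, 17, 19, 21, 23, 24, 25, 27, 29, 31, 32, 33, 35, 37, 39, 40, 41, 43, 45, 47, 48, 49, 51, 53, 55}; there are 35 of them.

35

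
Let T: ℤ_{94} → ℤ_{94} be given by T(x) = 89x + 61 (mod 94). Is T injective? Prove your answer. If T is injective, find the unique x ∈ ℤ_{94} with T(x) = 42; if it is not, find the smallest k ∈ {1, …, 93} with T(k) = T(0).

79

If T(x_1) = T(x_2), then 89x_1 ≡ 89x_2 (mod 94). Because gcd(89, 94) = 1, we may cancel 89 to get x_1 ≡ x_2 (mod 94).
Hence T is injective.
We now compute 89⁻¹ mod 94 explicitly. Euclid's algorithm: 94 = 1·89 + 5, 89 = 17·5 + 4, 5 = 1·4 + 1; back-substituting gives 1 = 75·89 − 71·94, so 89⁻¹ ≡ 75 (mod 94).
Since T is injective, we compute T⁻¹(42): solve 89x + 61 ≡ 42 (mod 94), i.e. 89x ≡ 75 (mod 94).
Multiplying by 89⁻¹ = 75 gives x ≡ 75·75 = 5625 = 59·94 + 79 ≡ 79 (mod 94).
Check: T(79) = 89·79 + 61 = 7092 = 75·94 + 42 ≡ 42 (mod 94).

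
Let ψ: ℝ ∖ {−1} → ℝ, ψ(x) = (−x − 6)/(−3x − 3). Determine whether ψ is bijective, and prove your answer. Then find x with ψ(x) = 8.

-18/23

If ψ(x) = 1/3, cross-multiplying gives −3(−x − 6) = −1(−3x − 3), which simplifies to 18 = 3 — false.  So 1/3 has no preimage and ψ is not surjective.
Therefore ψ is not bijective.
Solving ψ(x) = 8: cross-multiplying gives −x − 6 = 8(−3x − 3), which rearranges to 23x = −18, so x = −18/23.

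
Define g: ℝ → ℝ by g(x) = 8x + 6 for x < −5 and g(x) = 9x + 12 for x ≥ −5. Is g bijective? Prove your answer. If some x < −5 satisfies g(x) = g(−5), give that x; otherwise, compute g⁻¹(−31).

-43/9

Both pieces are strictly increasing (slopes 8 and 9), so each is injective on its own interval.
The left piece maps (−∞, −5) onto (−∞, −34); the right piece maps [−5, ∞) onto [−33, ∞).
The images leave a gap (−34 has no preimage), so g is not surjective, hence not bijective.
Because the two images are disjoint, no x < −5 has g(x) = g(−5), so we compute g⁻¹(−31): −31 lies in [−33, ∞), so solve 9x + 12 = −31: x = (−31 − 12)/9 = −43/9.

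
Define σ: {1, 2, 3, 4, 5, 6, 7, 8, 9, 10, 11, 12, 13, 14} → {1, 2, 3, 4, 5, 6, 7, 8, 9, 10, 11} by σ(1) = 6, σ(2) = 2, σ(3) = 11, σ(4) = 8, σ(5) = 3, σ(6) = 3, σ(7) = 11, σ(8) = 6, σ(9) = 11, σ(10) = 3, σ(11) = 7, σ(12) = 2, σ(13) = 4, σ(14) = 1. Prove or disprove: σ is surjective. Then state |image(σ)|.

8

No element maps to 5, so σ is not surjective.
The image of σ is {1, 2, 3, 4, 6, 7, 8, 11}, which has 8 elements.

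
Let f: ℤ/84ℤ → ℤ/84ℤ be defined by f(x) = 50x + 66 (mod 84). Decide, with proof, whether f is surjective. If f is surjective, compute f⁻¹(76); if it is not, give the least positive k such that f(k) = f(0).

Since gcd(50, 84) = 2, we have 50x ≡ 0 (mod 2) for all x, so f(x) ≡ 0 (mod 2).
But 1 ≢ 0 (mod 2), so 1 ∈ ℤ/84ℤ has no preimage. Thus f is not surjective.
Since f is not surjective, we find the least positive k with f(k) = f(0): this means 50k ≡ 0 (mod 84), i.e. 84 ∣ 50k. Since gcd(50, 84) = 2, dividing through by 2 this holds exactly when 42 ∣ 25k, and as gcd(25, 42) = 1, exactly when 42 ∣ k.
The smallest positive such k is 42.

42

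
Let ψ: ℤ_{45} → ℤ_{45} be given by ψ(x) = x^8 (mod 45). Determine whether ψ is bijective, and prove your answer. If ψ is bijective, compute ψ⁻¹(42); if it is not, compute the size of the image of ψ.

ψ(3): Repeated squaring mod 45: 3^1 ≡ 3, 3^2 ≡ 3² = 9, 3^4 ≡ 9² = 81 ≡ 36, 3^8 ≡ 36² = 1296 ≡ 36. So 3^8 ≡ 36 (mod 45).
ψ(6): Repeated squaring mod 45: 6^1 ≡ 6, 6^2 ≡ 6² = 36, 6^4 ≡ 36² = 1296 ≡ 36, 6^8 ≡ 36² = 1296 ≡ 36. So 6^8 ≡ 36 (mod 45).
So ψ(3) = ψ(6) = 36 while 3 ≠ 6, so ψ is not injective, hence not bijective.
Since ψ is not bijective, we determine |image(ψ)|. Computing x^8 mod 45 for each x (by repeated squaring, reducing mod 45 at every step), the values ψ(0), ψ(1), …, ψ(44) are: 0, 1, 31, 36, 16, 25, 36, 31, 1, 36, 10, 31, 36, 16, 16, 0, 31, 1, 36, 1, 40, 36, 16, 16, 36, 40, 1, 36, 1, 31, 0, 16, 16, 36, 31, 10, 36, 1, 31, 36, 25, 16, 36, 31, 1.
The distinct values are {0, 1, 10, 16, 25, 31, 36, 40}; there are 8 of them.

8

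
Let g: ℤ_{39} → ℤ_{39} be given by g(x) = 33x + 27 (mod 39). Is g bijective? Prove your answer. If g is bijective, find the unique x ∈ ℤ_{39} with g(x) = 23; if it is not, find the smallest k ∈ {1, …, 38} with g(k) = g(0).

13

By definition, g is injective if g(a) = g(b) implies a = b.
We have gcd(33, 39) = 3 > 1. Taking a = 0 and b = 13: g(0) = 27 and g(13) = 33·13 + 27 = 456 ≡ 27 (mod 39).
So g(0) = g(13) while 0 ≠ 13, thus g is not injective, hence not bijective.
Since g is not bijective, we find the least positive k with g(k) = g(0): this means 33k ≡ 0 (mod 39), i.e. 39 ∣ 33k. Since gcd(33, 39) = 3, dividing through by 3 this holds exactly when 13 ∣ 11k, and as gcd(11, 13) = 1, exactly when 13 ∣ k.
The smallest positive such k is 13.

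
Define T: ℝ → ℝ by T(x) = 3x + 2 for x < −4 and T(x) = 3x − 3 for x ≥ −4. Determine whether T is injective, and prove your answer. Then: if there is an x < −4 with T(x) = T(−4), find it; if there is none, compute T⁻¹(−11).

-17/3

Both pieces are strictly increasing (slopes 3 and 3), so each is injective on its own interval.
The left piece maps (−∞, −4) onto (−∞, −10); the right piece maps [−4, ∞) onto [−15, ∞).
These images overlap. In particular T(−4) = −15 (right piece), and solving 3x + 2 = −15 on the left piece gives x = −17/3 < −4.
So T(−17/3) = T(−4) with −17/3 ≠ −4, and T is not injective. This x = −17/3 is the requested value below −4.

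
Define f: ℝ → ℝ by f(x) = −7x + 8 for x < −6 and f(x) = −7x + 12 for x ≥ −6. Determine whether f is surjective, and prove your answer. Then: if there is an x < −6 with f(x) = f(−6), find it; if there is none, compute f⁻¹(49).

Both pieces are strictly decreasing (slopes −7 and −7), so each is injective on its own interval.
The left piece maps (−∞, −6) onto (50, ∞); the right piece maps [−6, ∞) onto (−∞, 54].
The union (50, ∞) ∪ (−∞, 54] covers ℝ, so f is surjective.
For the follow-up: the images overlap, so an x < −6 with f(x) = f(−6) exists. f(−6) = 54; solving −7x + 8 = 54 for x < −6 gives x = (54 − 8)/(−7) = −46/7.

-46/7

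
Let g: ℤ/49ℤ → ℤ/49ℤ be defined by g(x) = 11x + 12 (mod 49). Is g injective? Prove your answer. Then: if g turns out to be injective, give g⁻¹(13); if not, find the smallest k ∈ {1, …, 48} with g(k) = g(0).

9

Recall that g is injective when g(a) = g(b) forces a = b.
Suppose g(a) = g(b) in ℤ/49ℤ. Then 11a + 12 ≡ 11b + 12 (mod 49), so 11(a − b) ≡ 0 (mod 49).
Since gcd(11, 49) = 1, 11 is invertible modulo 49, so a − b ≡ 0 (mod 49), i.e. a = b.
Thus g is injective.
We now compute 11⁻¹ mod 49 explicitly. Euclid's algorithm: 49 = 4·11 + 5, 11 = 2·5 + 1; back-substituting gives 1 = 9·11 − 2·49, so 11⁻¹ ≡ 9 (mod 49).
Since g is injective, we find g⁻¹(13): we need 11x ≡ 13 − 12 ≡ 1 (mod 49). Using 11⁻¹ = 9: x ≡ 9·1 = 9, so x = 9.
Check: g(9) = 11·9 + 12 = 111 = 2·49 + 13 ≡ 13 (mod 49).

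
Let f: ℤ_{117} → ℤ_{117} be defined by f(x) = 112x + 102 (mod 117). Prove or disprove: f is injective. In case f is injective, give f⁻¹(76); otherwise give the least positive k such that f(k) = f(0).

Recall: injectivity means: for all a, b in the domain, f(a) = f(b) implies a = b.
If f(a) = f(b), then 112a ≡ 112b (mod 117). Because gcd(112, 117) = 1, we may cancel 112 to get a ≡ b (mod 117).
Thus f is injective.
We now compute 112⁻¹ mod 117 explicitly. Euclid's algorithm: 117 = 1·112 + 5, 112 = 22·5 + 2, 5 = 2·2 + 1; back-substituting gives 1 = 70·112 − 67·117, so 112⁻¹ ≡ 70 (mod 117).
Since f is injective, we compute f⁻¹(76): solve 112x + 102 ≡ 76 (mod 117), i.e. 112x ≡ 91 (mod 117).
Multiplying by 112⁻¹ = 70 gives x ≡ 70·91 = 6370 = 54·117 + 52 ≡ 52 (mod 117).
Check: f(52) = 112·52 + 102 = 5926 = 50·117 + 76 ≡ 76 (mod 117).

52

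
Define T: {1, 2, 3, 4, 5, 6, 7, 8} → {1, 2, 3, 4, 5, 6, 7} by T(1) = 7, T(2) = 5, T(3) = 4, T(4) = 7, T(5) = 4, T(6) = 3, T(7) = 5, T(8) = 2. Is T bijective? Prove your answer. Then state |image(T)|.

5

T(1) = 7 = T(4) with 1 ≠ 4, so T is not injective, hence not bijective.
The image of T is {2, 3, 4, 5, 7}, which has 5 elements.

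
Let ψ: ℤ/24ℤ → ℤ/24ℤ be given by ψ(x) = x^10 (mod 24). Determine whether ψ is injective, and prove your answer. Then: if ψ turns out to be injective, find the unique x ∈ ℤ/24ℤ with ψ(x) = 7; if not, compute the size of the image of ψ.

ψ(2): Repeated squaring mod 24: 2^1 ≡ 2, 2^2 ≡ 2² = 4, 2^4 ≡ 4² = 16, 2^8 ≡ 16² = 256 ≡ 16. Since 10 = 8 + 2, 2^10 ≡ 16·4: 16·4 = 64 ≡ 16. So 2^10 ≡ 16 (mod 24).
ψ(4): Repeated squaring mod 24: 4^1 ≡ 4, 4^2 ≡ 4² = 16, 4^4 ≡ 16² = 256 ≡ 16, 4^8 ≡ 16² = 256 ≡ 16. Since 10 = 8 + 2, 4^10 ≡ 16·16: 16·16 = 256 ≡ 16. So 4^10 ≡ 16 (mod 24).
So ψ(2) = ψ(4) = 16 while 2 ≠ 4, so ψ is not injective.
Since ψ is not injective, we determine |image(ψ)|. Computing x^10 mod 24 for each x (by repeated squaring, reducing mod 24 at every step), the values ψ(0), ψ(1), …, ψ(23) are: 0, 1, 16, 9, 16, 1, 0, 1, 16, 9, 16, 1, 0, 1, 16, 9, 16, 1, 0, 1, 16, 9, 16, 1.
The distinct values are {0, 1, 9, 16}; there are 4 of them.

4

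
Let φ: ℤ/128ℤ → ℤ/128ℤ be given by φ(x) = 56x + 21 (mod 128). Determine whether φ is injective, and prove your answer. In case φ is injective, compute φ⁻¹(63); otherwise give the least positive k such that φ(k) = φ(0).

We have gcd(56, 128) = 8 > 1. Taking x_1 = 0 and x_2 = 16: φ(0) = 21 and φ(16) = 56·16 + 21 = 917 ≡ 21 (mod 128).
So φ(0) = φ(16) while 0 ≠ 16, thus φ is not injective.
Since φ is not injective, we find the least positive k with φ(k) = φ(0): this means 56k ≡ 0 (mod 128), i.e. 128 ∣ 56k. Since gcd(56, 128) = 8, dividing through by 8 this holds exactly when 16 ∣ 7k, and as gcd(7, 16) = 1, exactly when 16 ∣ k.
The smallest positive such k is 16.

16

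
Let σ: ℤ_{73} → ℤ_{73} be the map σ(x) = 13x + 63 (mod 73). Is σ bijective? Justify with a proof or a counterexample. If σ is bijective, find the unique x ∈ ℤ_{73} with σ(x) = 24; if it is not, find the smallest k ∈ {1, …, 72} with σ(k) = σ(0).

Recall: σ is injective if σ(a) = σ(b) implies a = b.
If σ(a) = σ(b), then 13a ≡ 13b (mod 73). Because gcd(13, 73) = 1, we may cancel 13 to get a ≡ b (mod 73).
We now compute 13⁻¹ mod 73 explicitly. Euclid's algorithm: 73 = 5·13 + 8, 13 = 1·8 + 5, 8 = 1·5 + 3, 5 = 1·3 + 2, 3 = 1·2 + 1; back-substituting gives 1 = 45·13 − 8·73, so 13⁻¹ ≡ 45 (mod 73).
For any y ∈ ℤ_{73}, x = 45(y − 63) mod 73 satisfies σ(x) = 13·45(y − 63) + 63 ≡ y (since 13·45 ≡ 1 mod 73). So every y has a preimage.
Thus σ is bijective.
Since σ is bijective, we find σ⁻¹(24): we need 13x ≡ 24 − 63 ≡ 34 (mod 73). Using 13⁻¹ = 45: x ≡ 45·34 = 1530 = 20·73 + 70, so x = 70.
Check: σ(70) = 13·70 + 63 = 973 = 13·73 + 24 ≡ 24 (mod 73).

70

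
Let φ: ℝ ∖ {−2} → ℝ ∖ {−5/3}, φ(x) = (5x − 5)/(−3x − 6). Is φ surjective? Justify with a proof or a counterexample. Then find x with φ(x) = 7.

For any y ≠ −5/3, solving y(−3x − 6) = 5x − 5 for x gives a well-defined x ≠ −2. So φ is surjective.
Solving φ(x) = 7: cross-multiplying gives 5x − 5 = 7(−3x − 6), which rearranges to 26x = −37, so x = −37/26.

-37/26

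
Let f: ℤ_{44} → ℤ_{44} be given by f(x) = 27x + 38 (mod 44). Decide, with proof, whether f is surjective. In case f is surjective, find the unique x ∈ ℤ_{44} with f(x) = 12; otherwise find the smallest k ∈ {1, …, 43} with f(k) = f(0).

Since gcd(27, 44) = 1, 27 is invertible modulo 44. Euclid's algorithm: 44 = 1·27 + 17, 27 = 1·17 + 10, 17 = 1·10 + 7, 10 = 1·7 + 3, 7 = 2·3 + 1; back-substituting gives 1 = 31·27 − 19·44, so 27⁻¹ ≡ 31 (mod 44).
For any y ∈ ℤ_{44}, x = 31(y − 38) mod 44 satisfies f(x) = 27·31(y − 38) + 38 ≡ y (since 27·31 ≡ 1 mod 44). So every y has a preimage.
Therefore f is surjective.
Since f is surjective, we find f⁻¹(12): we need 27x ≡ 12 − 38 ≡ 18 (mod 44). Using 27⁻¹ = 31: x ≡ 31·18 = 558 = 12·44 + 30, so x = 30.
Check: f(30) = 27·30 + 38 = 848 = 19·44 + 12 ≡ 12 (mod 44).

30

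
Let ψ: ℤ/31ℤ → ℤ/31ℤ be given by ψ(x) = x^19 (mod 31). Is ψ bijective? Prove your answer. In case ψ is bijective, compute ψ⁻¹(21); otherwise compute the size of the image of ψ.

13

Since 31 is prime, the nonzero elements of ℤ/31ℤ form a cyclic group of order 30.
As gcd(19, 30) = 1, raising to the 19th power is a bijection on this group: if x_1^19 ≡ x_2^19 then (x_1x_2^{−1})^19 = 1, and the only element of order dividing gcd(19, 30) = 1 is 1, so x_1 = x_2.
With ψ(0) = 0 this makes ψ injective on all of ℤ/31ℤ, hence bijective (finite equal-size domain and codomain). In particular ψ is bijective.
Since ψ is bijective, we find the preimage of 21. The inverse of x ↦ x^19 on (ℤ/31ℤ)^× is x ↦ x^19, because 19·19 = 361 = 12·30 + 1 ≡ 1 (mod 30) and x^{30} = 1 for x ≠ 0 (Fermat). So ψ⁻¹(21) = 21^19 mod 31.
Repeated squaring mod 31: 21^1 ≡ 21, 21^2 ≡ 21² = 441 ≡ 7, 21^4 ≡ 7² = 49 ≡ 18, 21^8 ≡ 18² = 324 ≡ 14, 21^16 ≡ 14² = 196 ≡ 10. Since 19 = 16 + 2 + 1, 21^19 ≡ 10·7·21: 10·7 = 70 ≡ 8, then 8·21 = 168 ≡ 13. So 21^19 ≡ 13 (mod 31).
Hence ψ⁻¹(21) = 13.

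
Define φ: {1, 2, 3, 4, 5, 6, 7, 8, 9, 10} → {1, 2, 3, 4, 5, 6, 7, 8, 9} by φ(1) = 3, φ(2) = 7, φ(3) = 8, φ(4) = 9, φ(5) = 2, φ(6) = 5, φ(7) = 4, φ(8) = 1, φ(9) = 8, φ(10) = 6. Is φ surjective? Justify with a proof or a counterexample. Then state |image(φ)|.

9

Every element of the codomain has a preimage: 1 = φ(8), 2 = φ(5), 3 = φ(1), 4 = φ(7), 5 = φ(6), 6 = φ(10), 7 = φ(2), 8 = φ(3), 9 = φ(4).
Thus φ is surjective.
The image of φ is {1, 2, 3, 4, 5, 6, 7, 8, 9}, which has 9 elements.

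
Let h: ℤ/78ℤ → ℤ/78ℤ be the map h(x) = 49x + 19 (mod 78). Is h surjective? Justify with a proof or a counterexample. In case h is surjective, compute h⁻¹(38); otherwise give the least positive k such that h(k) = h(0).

By definition, surjectivity means every element of the codomain has a preimage under h.
Since gcd(49, 78) = 1, 49 is invertible modulo 78. Euclid's algorithm: 78 = 1·49 + 29, 49 = 1·29 + 20, 29 = 1·20 + 9, 20 = 2·9 + 2, 9 = 4·2 + 1; back-substituting gives 1 = 43·49 − 27·78, so 49⁻¹ ≡ 43 (mod 78).
For any y ∈ ℤ/78ℤ, x = 43(y − 19) mod 78 satisfies h(x) = 49·43(y − 19) + 19 ≡ y (since 49·43 ≡ 1 mod 78). So every y has a preimage.
Thus h is surjective.
Since h is surjective, we find h⁻¹(38): we need 49x ≡ 38 − 19 ≡ 19 (mod 78). Using 49⁻¹ = 43: x ≡ 43·19 = 817 = 10·78 + 37, so x = 37.
Check: h(37) = 49·37 + 19 = 1832 = 23·78 + 38 ≡ 38 (mod 78).

37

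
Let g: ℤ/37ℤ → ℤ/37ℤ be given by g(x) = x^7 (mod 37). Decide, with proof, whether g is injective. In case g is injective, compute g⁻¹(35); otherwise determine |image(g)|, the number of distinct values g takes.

15

Since 37 is prime, the nonzero elements of ℤ/37ℤ form a cyclic group of order 36.
As gcd(7, 36) = 1, raising to the 7th power is a bijection on this group: if u^7 ≡ v^7 then (uv^{−1})^7 = 1, and the only element of order dividing gcd(7, 36) = 1 is 1, so u = v.
With g(0) = 0 this makes g injective on all of ℤ/37ℤ, hence bijective (finite equal-size domain and codomain). In particular g is injective.
Since g is injective, we find the preimage of 35. The inverse of x ↦ x^7 on (ℤ/37ℤ)^× is x ↦ x^31, because 7·31 = 217 = 6·36 + 1 ≡ 1 (mod 36) and x^{36} = 1 for x ≠ 0 (Fermat). So g⁻¹(35) = 35^31 mod 37.
Repeated squaring mod 37: 35^1 ≡ 35, 35^2 ≡ 35² = 1225 ≡ 4, 35^4 ≡ 4² = 16, 35^8 ≡ 16² = 256 ≡ 34, 35^16 ≡ 34² = 1156 ≡ 9. Since 31 = 16 + 8 + 4 + 2 + 1, 35^31 ≡ 9·34·16·4·35: 9·34 = 306 ≡ 10, then 10·16 = 160 ≡ 12, then 12·4 = 48 ≡ 11, then 11·35 = 385 ≡ 15. So 35^31 ≡ 15 (mod 37).
Hence g⁻¹(35) = 15.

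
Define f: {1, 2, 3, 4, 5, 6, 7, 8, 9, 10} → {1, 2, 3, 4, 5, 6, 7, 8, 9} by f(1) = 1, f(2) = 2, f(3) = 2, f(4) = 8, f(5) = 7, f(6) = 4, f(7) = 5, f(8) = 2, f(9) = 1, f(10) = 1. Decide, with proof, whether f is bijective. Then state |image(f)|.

6

f(2) = 2 = f(3) with 2 ≠ 3, so f is not injective, hence not bijective.
The image of f is {1, 2, 4, 5, 7, 8}, which has 6 elements.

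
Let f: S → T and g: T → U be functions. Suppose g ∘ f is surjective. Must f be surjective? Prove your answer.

No. Take S = {0, 1, 2}, T = {0, 1, 2, 3, 4}, U = {0}, f(a) = 0 for every a ∈ S, and g(b) = 0 for every b ∈ T.
Then g ∘ f is surjective onto {0}, but 4 ∈ T has no preimage under f, so f is not surjective.

not surjective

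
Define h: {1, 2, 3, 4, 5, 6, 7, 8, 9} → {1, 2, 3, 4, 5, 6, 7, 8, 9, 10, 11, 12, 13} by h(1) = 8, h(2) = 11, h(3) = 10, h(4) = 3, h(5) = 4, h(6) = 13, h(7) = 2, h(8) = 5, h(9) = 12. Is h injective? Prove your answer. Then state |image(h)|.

9

The values h(1), …, h(9) are 8, 11, 10, 3, 4, 13, 2, 5, 12 — all distinct.
So h(s) = h(t) only when s = t, and h is injective.
The image of h is {2, 3, 4, 5, 8, 10, 11, 12, 13}, which has 9 elements.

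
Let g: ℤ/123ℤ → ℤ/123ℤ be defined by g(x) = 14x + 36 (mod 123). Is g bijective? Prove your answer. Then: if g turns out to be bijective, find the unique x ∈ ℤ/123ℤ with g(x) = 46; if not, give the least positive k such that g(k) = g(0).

Recall: g is injective when g(x_1) = g(x_2) forces x_1 = x_2.
If g(x_1) = g(x_2), then 14x_1 ≡ 14x_2 (mod 123). Because gcd(14, 123) = 1, we may cancel 14 to get x_1 ≡ x_2 (mod 123).
We now compute 14⁻¹ mod 123 explicitly. Euclid's algorithm: 123 = 8·14 + 11, 14 = 1·11 + 3, 11 = 3·3 + 2, 3 = 1·2 + 1; back-substituting gives 1 = 44·14 − 5·123, so 14⁻¹ ≡ 44 (mod 123).
For any y ∈ ℤ/123ℤ, x = 44(y − 36) mod 123 satisfies g(x) = 14·44(y − 36) + 36 ≡ y (since 14·44 ≡ 1 mod 123). So every y has a preimage.
Thus g is bijective.
Since g is bijective, we find g⁻¹(46): we need 14x ≡ 46 − 36 ≡ 10 (mod 123). Using 14⁻¹ = 44: x ≡ 44·10 = 440 = 3·123 + 71, so x = 71.
Check: g(71) = 14·71 + 36 = 1030 = 8·123 + 46 ≡ 46 (mod 123).

71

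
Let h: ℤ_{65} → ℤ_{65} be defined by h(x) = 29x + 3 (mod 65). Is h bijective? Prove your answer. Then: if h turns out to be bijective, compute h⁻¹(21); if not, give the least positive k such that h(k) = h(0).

Suppose h(s) = h(t) in ℤ_{65}. Then 29s + 3 ≡ 29t + 3 (mod 65), hence 29(s − t) ≡ 0 (mod 65).
Since gcd(29, 65) = 1, 29 is invertible modulo 65, thus s − t ≡ 0 (mod 65), i.e. s = t.
We now compute 29⁻¹ mod 65 explicitly. Euclid's algorithm: 65 = 2·29 + 7, 29 = 4·7 + 1; back-substituting gives 1 = 9·29 − 4·65, so 29⁻¹ ≡ 9 (mod 65).
Then y ↦ 9(y − 3) is a two-sided inverse to h, so every y ∈ ℤ_{65} has a preimage.
Thus h is bijective.
Since h is bijective, we compute h⁻¹(21): solve 29x + 3 ≡ 21 (mod 65), i.e. 29x ≡ 18 (mod 65).
Multiplying by 29⁻¹ = 9 gives x ≡ 9·18 = 162 = 2·65 + 32 ≡ 32 (mod 65).
Check: h(32) = 29·32 + 3 = 931 = 14·65 + 21 ≡ 21 (mod 65).

32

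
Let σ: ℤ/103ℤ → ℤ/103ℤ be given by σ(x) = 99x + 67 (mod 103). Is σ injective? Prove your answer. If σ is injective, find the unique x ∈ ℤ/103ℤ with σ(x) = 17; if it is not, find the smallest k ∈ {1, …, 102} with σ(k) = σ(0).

64

By definition, σ is injective when σ(x_1) = σ(x_2) forces x_1 = x_2.
Suppose σ(x_1) = σ(x_2) in ℤ/103ℤ. Then 99x_1 + 67 ≡ 99x_2 + 67 (mod 103), thus 99(x_1 − x_2) ≡ 0 (mod 103).
Since gcd(99, 103) = 1, 99 is invertible modulo 103, hence x_1 − x_2 ≡ 0 (mod 103), i.e. x_1 = x_2.
Hence σ is injective.
We now compute 99⁻¹ mod 103 explicitly. Euclid's algorithm: 103 = 1·99 + 4, 99 = 24·4 + 3, 4 = 1·3 + 1; back-substituting gives 1 = 77·99 − 74·103, so 99⁻¹ ≡ 77 (mod 103).
Since σ is injective, we find σ⁻¹(17): we need 99x ≡ 17 − 67 ≡ 53 (mod 103). Using 99⁻¹ = 77: x ≡ 77·53 = 4081 = 39·103 + 64, so x = 64.
Check: σ(64) = 99·64 + 67 = 6403 = 62·103 + 17 ≡ 17 (mod 103).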